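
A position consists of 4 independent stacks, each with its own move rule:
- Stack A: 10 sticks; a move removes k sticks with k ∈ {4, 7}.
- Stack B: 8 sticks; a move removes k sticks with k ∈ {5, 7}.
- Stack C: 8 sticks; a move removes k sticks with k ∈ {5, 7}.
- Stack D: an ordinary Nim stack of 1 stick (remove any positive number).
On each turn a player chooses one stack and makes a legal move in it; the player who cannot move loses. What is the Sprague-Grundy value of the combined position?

3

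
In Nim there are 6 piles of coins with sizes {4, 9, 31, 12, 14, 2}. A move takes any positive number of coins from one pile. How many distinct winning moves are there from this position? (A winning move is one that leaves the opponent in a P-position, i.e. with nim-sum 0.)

1

Nim-sum: 4 XOR 9 XOR 31 XOR 12 XOR 14 XOR 2 = 18.
The overall nim-sum is X = 18. A pile of size p has a winning move iff p XOR X < p (reduce it to p XOR X).
  4: 4 XOR 18 = 22 ≥ 4 — no move.
  9: 9 XOR 18 = 27 ≥ 9 — no move.
  31: 31 XOR 18 = 13 < 31 — winning move (to 13).
  12: 12 XOR 18 = 30 ≥ 12 — no move.
  14: 14 XOR 18 = 28 ≥ 14 — no move.
  2: 2 XOR 18 = 16 ≥ 2 — no move.
That gives 1 winning move.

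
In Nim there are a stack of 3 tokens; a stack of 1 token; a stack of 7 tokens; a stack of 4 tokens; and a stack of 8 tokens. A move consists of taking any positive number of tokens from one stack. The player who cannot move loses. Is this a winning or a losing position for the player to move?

Winning position

In binary:
  0011  (3)
  0001  (1)
  0111  (7)
  0100  (4)
  1000  (8)
  ----
  1001  (9)
The nim-sum is 9 ≠ 0, so this is an N-position: the player to move can win.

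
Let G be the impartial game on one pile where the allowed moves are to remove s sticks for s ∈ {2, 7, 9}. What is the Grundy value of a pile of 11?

Grundy values for subtraction set {2, 7, 9}:
k:     0  1  2  3  4  5  6  7  8  9 10 11
g(k):  0  0  1  1  0  0  1  1  2  2  3  3
So g(11) = 3.

3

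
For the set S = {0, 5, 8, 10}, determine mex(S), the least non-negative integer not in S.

0 is in the set but 1 is not, so the mex is 1.

1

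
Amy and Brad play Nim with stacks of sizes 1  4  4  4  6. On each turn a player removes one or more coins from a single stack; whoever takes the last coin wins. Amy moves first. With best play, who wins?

Amy wins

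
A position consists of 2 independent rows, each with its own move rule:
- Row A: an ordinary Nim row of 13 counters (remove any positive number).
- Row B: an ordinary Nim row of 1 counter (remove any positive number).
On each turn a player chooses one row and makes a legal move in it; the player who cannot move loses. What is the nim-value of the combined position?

12

Row A is a plain Nim row of size 13, so its Grundy value is 13.
Row B is a plain Nim row of size 1, so its Grundy value is 1.
By the Sprague-Grundy theorem, the Grundy value of a sum of independent games is the XOR of the component values.
Combined value = 13 XOR 1 = 12.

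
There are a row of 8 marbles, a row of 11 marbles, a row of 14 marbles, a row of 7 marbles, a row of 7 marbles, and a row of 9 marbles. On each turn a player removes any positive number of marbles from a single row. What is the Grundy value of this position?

Bitwise XOR of the heap sizes:
  1000  (8)
  1011  (11)
  1110  (14)
  0111  (7)
  0111  (7)
  1001  (9)
  ----
  0100  (4)

4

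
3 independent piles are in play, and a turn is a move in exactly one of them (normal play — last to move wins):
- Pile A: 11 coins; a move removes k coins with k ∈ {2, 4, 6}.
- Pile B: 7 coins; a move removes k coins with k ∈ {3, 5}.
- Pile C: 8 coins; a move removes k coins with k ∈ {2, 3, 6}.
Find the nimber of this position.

1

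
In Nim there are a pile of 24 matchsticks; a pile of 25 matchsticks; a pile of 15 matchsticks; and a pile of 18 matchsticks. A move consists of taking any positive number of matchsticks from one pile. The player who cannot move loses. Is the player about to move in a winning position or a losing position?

Winning position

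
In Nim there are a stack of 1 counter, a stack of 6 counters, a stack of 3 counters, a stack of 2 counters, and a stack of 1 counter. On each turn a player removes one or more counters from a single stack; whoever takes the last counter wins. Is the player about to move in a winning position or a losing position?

Nim-sum: 1 ⊕ 6 ⊕ 3 ⊕ 2 ⊕ 1 = 7.
The nim-sum is 7 ≠ 0, so this is an N-position: the player to move can win.

Winning position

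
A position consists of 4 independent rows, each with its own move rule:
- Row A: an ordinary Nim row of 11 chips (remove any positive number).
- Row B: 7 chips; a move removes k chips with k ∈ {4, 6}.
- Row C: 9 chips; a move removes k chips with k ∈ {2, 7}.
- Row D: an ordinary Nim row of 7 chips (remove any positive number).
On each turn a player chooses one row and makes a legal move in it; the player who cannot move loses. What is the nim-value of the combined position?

13

Row A is a plain Nim row of size 11, so its Grundy value is 11.
Grundy values for row B (subtraction set {4, 6}):
g(0) = mex{} = 0
g(1) = mex{} = 0
g(2) = mex{} = 0
g(3) = mex{} = 0
g(4) = mex{0} = 1
g(5) = mex{0} = 1
g(6) = mex{0} = 1
g(7) = mex{0} = 1
So g(7) = 1.
Build the Grundy sequence for row C with g(k) = mex{g(k−s) : s ∈ {2, 7}, s ≤ k}:
k:     0  1  2  3  4  5  6  7  8  9
g(k):  0  0  1  1  0  0  1  1  2  0
So g(9) = 0.
Row D is a plain Nim row of size 7, so its Grundy value is 7.
The value of a disjunctive sum is the nim-sum of the parts.
Combined value = 11 ⊕ 1 ⊕ 0 ⊕ 7 = 13.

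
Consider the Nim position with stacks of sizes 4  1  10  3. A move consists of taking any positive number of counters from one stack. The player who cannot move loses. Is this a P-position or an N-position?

Nim-sum: 4 XOR 1 XOR 10 XOR 3 = 12.
The nim-sum is 12 ≠ 0, so this is an N-position: the player to move can win.

N-position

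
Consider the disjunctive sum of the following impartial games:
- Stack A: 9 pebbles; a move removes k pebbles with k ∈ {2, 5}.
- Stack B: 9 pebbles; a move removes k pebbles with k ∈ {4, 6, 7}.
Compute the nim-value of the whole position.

For stack A, compute g(0), g(1), … with moves {2, 5}:
k:     0  1  2  3  4  5  6  7  8  9
g(k):  0  0  1  1  0  2  1  0  0  1
So g(9) = 1.
Grundy values for stack B (subtraction set {4, 6, 7}):
g(0) = mex{} = 0
g(1) = mex{} = 0
g(2) = mex{} = 0
g(3) = mex{} = 0
g(4) = mex{0} = 1
g(5) = mex{0} = 1
g(6) = mex{0} = 1
g(7) = mex{0} = 1
g(8) = mex{0,1} = 2
g(9) = mex{0,1} = 2
So g(9) = 2.
By the Sprague-Grundy theorem, the Grundy value of a sum of independent games is the XOR of the component values.
Combined value = 1 ⊕ 2 = 3.

3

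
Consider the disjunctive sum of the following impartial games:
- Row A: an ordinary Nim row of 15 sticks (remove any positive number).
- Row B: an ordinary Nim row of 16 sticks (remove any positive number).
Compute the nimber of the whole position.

31

Row A is a plain Nim row of size 15, so its Grundy value is 15.
Row B is a plain Nim row of size 16, so its Grundy value is 16.
By the Sprague-Grundy theorem, the Grundy value of a sum of independent games is the XOR of the component values.
Combined value = 15 XOR 16 = 31.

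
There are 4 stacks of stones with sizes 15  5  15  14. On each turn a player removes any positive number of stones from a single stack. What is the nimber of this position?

11

Write each in binary and XOR column by column:
  1111  (15)
  0101  (5)
  1111  (15)
  1110  (14)
  ----
  1011  (11)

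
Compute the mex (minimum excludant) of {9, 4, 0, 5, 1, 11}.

2

The values 0, 1 are all present; 2 is the first non-negative integer missing from the set.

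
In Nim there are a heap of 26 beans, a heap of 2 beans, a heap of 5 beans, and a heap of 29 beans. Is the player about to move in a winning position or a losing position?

Write each in binary and XOR column by column:
  11010  (26)
  00010  (2)
  00101  (5)
  11101  (29)
  -----
  00000  (0)
The nim-sum is 0, so this is a P-position: the player to move is in a losing position under optimal play.

Losing position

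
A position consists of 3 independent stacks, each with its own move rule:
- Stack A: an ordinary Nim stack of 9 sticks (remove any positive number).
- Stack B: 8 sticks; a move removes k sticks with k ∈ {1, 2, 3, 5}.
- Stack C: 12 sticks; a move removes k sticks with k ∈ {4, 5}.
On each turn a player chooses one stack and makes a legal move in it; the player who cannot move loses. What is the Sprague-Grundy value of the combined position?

9

Stack A is a plain Nim stack of size 9, so its Grundy value is 9.
Build the Grundy sequence for stack B with g(k) = mex{g(k−s) : s ∈ {1, 2, 3, 5}, s ≤ k}:
g(0) = mex{} = 0
g(1) = mex{0} = 1
g(2) = mex{0,1} = 2
g(3) = mex{0,1,2} = 3
g(4) = mex{1,2,3} = 0
g(5) = mex{0,2,3} = 1
g(6) = mex{0,1,3} = 2
g(7) = mex{0,1,2} = 3
g(8) = mex{1,2,3} = 0
So g(8) = 0.
Build the Grundy sequence for stack C with g(k) = mex{g(k−s) : s ∈ {4, 5}, s ≤ k}:
k:     0  1  2  3  4  5  6  7  8  9 10 11 12
g(k):  0  0  0  0  1  1  1  1  2  0  0  0  0
So g(12) = 0.
The value of a disjunctive sum is the nim-sum of the parts.
Combined value = 9 ⊕ 0 ⊕ 0 = 9.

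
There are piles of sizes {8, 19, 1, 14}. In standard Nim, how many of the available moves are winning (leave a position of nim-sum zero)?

1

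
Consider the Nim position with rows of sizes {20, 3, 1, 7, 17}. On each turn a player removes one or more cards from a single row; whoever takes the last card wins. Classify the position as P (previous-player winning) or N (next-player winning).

P-position

Compute the nim-sum pairwise:
20 ^ 3 = 23
23 ^ 1 = 22
22 ^ 7 = 17
17 ^ 17 = 0
The nim-sum is 0, so this is a P-position: the player to move is in a losing position under optimal play.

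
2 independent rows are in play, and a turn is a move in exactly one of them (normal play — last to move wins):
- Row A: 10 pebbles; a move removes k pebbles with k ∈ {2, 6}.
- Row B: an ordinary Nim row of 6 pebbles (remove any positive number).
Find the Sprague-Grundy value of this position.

7

For row A, compute g(0), g(1), … with moves {2, 6}:
k:     0  1  2  3  4  5  6  7  8  9 10
g(k):  0  0  1  1  0  0  1  1  0  0  1
So g(10) = 1.
Row B is a plain Nim row of size 6, so its Grundy value is 6.
The value of a disjunctive sum is the nim-sum of the parts.
Combined value = 1 XOR 6 = 7.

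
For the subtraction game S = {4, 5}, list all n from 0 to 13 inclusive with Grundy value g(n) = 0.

Grundy values for subtraction set {4, 5}:
g(0) = mex{} = 0
g(1) = mex{} = 0
g(2) = mex{} = 0
g(3) = mex{} = 0
g(4) = mex{0} = 1
g(5) = mex{0} = 1
g(6) = mex{0} = 1
g(7) = mex{0} = 1
g(8) = mex{0,1} = 2
g(9) = mex{1} = 0
g(10) = mex{1} = 0
g(11) = mex{1} = 0
g(12) = mex{1,2} = 0
g(13) = mex{0,2} = 1
The P-positions (g = 0) in 0..13 are 0, 1, 2, 3, 9, 10, 11, 12.

0, 1, 2, 3, 9, 10, 11, 12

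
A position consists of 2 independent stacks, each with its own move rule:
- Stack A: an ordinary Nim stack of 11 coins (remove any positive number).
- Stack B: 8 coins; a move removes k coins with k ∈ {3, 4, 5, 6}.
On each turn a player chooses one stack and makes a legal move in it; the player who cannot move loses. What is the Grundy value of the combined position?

Stack A is a plain Nim stack of size 11, so its Grundy value is 11.
Grundy values for stack B (subtraction set {3, 4, 5, 6}):
g(0) = mex{} = 0
g(1) = mex{} = 0
g(2) = mex{} = 0
g(3) = mex{0} = 1
g(4) = mex{0} = 1
g(5) = mex{0} = 1
g(6) = mex{0,1} = 2
g(7) = mex{0,1} = 2
g(8) = mex{0,1} = 2
So g(8) = 2.
The value of a disjunctive sum is the nim-sum of the parts.
Combined value = 11 XOR 2 = 9.

9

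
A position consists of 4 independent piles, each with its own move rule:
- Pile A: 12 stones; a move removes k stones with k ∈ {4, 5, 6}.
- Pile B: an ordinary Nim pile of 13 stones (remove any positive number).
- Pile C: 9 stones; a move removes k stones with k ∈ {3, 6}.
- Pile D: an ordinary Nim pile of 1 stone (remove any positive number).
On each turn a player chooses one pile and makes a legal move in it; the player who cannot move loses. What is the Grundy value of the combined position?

12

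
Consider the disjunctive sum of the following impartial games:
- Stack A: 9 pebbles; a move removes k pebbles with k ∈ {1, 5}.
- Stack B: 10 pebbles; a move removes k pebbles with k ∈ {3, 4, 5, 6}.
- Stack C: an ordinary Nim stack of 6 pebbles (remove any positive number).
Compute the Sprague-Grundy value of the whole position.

7

Grundy values for stack A (subtraction set {1, 5}):
g(0) = mex{} = 0
g(1) = mex{0} = 1
g(2) = mex{1} = 0
g(3) = mex{0} = 1
g(4) = mex{1} = 0
g(5) = mex{0} = 1
g(6) = mex{1} = 0
g(7) = mex{0} = 1
g(8) = mex{1} = 0
g(9) = mex{0} = 1
So g(9) = 1.
Build the Grundy sequence for stack B with g(k) = mex{g(k−s) : s ∈ {3, 4, 5, 6}, s ≤ k}:
k:     0  1  2  3  4  5  6  7  8  9 10
g(k):  0  0  0  1  1  1  2  2  2  0  0
So g(10) = 0.
Stack C is a plain Nim stack of size 6, so its Grundy value is 6.
The value of a disjunctive sum is the nim-sum of the parts.
Combined value = 1 XOR 0 XOR 6 = 7.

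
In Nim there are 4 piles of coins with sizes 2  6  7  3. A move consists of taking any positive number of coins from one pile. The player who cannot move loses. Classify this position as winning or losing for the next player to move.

Nim-sum: 2 ⊕ 6 ⊕ 7 ⊕ 3 = 0.
The nim-sum is 0, so this is a P-position: the player to move is in a losing position under optimal play.

Losing position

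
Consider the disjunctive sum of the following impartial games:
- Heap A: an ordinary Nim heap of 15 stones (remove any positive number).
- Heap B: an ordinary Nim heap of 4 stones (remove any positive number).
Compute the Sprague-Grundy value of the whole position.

11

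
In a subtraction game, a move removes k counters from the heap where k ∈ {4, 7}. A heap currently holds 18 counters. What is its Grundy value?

Grundy values for subtraction set {4, 7}:
k:     0  1  2  3  4  5  6  7  8  9 10 11 12 13 14 15 16 17 18
g(k):  0  0  0  0  1  1  1  1  2  2  2  0  0  0  0  1  1  1  1
So g(18) = 1.

1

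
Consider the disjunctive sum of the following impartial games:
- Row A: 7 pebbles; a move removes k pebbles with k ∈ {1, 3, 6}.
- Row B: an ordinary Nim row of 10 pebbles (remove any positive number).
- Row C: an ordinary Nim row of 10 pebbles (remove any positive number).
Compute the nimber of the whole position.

For row A, compute g(0), g(1), … with moves {1, 3, 6}:
k:     0  1  2  3  4  5  6  7
g(k):  0  1  0  1  0  1  2  3
So g(7) = 3.
Row B is a plain Nim row of size 10, so its Grundy value is 10.
Row C is a plain Nim row of size 10, so its Grundy value is 10.
The value of a disjunctive sum is the nim-sum of the parts.
Combined value = 3 XOR 10 XOR 10 = 3.

3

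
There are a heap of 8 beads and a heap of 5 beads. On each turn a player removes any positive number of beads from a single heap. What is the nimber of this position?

13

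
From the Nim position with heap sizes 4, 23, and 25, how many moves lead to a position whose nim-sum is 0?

Nim-sum: 4 XOR 23 XOR 25 = 10.
The overall nim-sum is X = 10. A heap of size p has a winning move iff p XOR X < p (reduce it to p XOR X).
  4: 4 XOR 10 = 14 ≥ 4 — no move.
  23: 23 XOR 10 = 29 ≥ 23 — no move.
  25: 25 XOR 10 = 19 < 25 — winning move (to 19).
That gives 1 winning move.

1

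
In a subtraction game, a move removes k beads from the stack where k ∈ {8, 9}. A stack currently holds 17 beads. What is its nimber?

0

Grundy values for subtraction set {8, 9}:
k:     0  1  2  3  4  5  6  7  8  9 10 11 12 13 14 15 16 17
g(k):  0  0  0  0  0  0  0  0  1  1  1  1  1  1  1  1  2  0
So g(17) = 0.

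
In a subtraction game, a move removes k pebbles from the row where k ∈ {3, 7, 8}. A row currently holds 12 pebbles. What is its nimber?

Grundy values for subtraction set {3, 7, 8}:
g(0) = mex{} = 0
g(1) = mex{} = 0
g(2) = mex{} = 0
g(3) = mex{0} = 1
g(4) = mex{0} = 1
g(5) = mex{0} = 1
g(6) = mex{1} = 0
g(7) = mex{0,1} = 2
g(8) = mex{0,1} = 2
g(9) = mex{0} = 1
g(10) = mex{0,1,2} = 3
g(11) = mex{1,2} = 0
g(12) = mex{1} = 0
So g(12) = 0.

0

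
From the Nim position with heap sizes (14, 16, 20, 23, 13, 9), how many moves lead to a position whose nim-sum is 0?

Bitwise XOR of the heap sizes:
  01110  (14)
  10000  (16)
  10100  (20)
  10111  (23)
  01101  (13)
  01001  (9)
  -----
  11001  (25)
The overall nim-sum is X = 25. A heap of size p has a winning move iff p XOR X < p (reduce it to p XOR X).
  14: 14 XOR 25 = 23 ≥ 14 — no move.
  16: 16 XOR 25 = 9 < 16 — winning move (to 9).
  20: 20 XOR 25 = 13 < 20 — winning move (to 13).
  23: 23 XOR 25 = 14 < 23 — winning move (to 14).
  13: 13 XOR 25 = 20 ≥ 13 — no move.
  9: 9 XOR 25 = 16 ≥ 9 — no move.
That gives 3 winning moves.

3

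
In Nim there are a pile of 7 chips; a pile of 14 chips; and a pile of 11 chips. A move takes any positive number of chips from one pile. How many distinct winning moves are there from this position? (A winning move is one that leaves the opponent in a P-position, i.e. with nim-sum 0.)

In binary:
  0111  (7)
  1110  (14)
  1011  (11)
  ----
  0010  (2)
The overall nim-sum is X = 2. A pile of size p has a winning move iff p XOR X < p (reduce it to p XOR X).
  7: 7 XOR 2 = 5 < 7 — winning move (to 5).
  14: 14 XOR 2 = 12 < 14 — winning move (to 12).
  11: 11 XOR 2 = 9 < 11 — winning move (to 9).
That gives 3 winning moves.

3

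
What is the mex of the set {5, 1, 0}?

The values 0, 1 are all present; 2 is the first non-negative integer missing from the set.

2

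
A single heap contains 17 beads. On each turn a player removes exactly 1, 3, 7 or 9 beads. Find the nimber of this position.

1

Build the Grundy sequence with g(k) = mex{g(k−s) : s ∈ {1, 3, 7, 9}, s ≤ k}:
k:     0  1  2  3  4  5  6  7  8  9 10 11 12 13 14 15 16 17
g(k):  0  1  0  1  0  1  0  1  0  1  0  1  0  1  0  1  0  1
So g(17) = 1.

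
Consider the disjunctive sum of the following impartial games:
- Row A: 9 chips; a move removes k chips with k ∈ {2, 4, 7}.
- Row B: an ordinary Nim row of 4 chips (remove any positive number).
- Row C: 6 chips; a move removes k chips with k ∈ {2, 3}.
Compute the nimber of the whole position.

4

For row A, compute g(0), g(1), … with moves {2, 4, 7}:
g(0) = mex{} = 0
g(1) = mex{} = 0
g(2) = mex{0} = 1
g(3) = mex{0} = 1
g(4) = mex{0,1} = 2
g(5) = mex{0,1} = 2
g(6) = mex{1,2} = 0
g(7) = mex{0,1,2} = 3
g(8) = mex{0,2} = 1
g(9) = mex{1,2,3} = 0
So g(9) = 0.
Row B is a plain Nim row of size 4, so its Grundy value is 4.
Grundy values for row C (subtraction set {2, 3}):
g(0) = mex{} = 0
g(1) = mex{} = 0
g(2) = mex{0} = 1
g(3) = mex{0} = 1
g(4) = mex{0,1} = 2
g(5) = mex{1} = 0
g(6) = mex{1,2} = 0
So g(6) = 0.
The value of a disjunctive sum is the nim-sum of the parts.
Combined value = 0 ⊕ 4 ⊕ 0 = 4.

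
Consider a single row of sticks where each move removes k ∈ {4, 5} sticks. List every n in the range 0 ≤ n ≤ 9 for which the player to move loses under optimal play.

Compute g(0), g(1), … for moves {4, 5}:
k:     0  1  2  3  4  5  6  7  8  9
g(k):  0  0  0  0  1  1  1  1  2  0
The P-positions (g = 0) in 0..9 are 0, 1, 2, 3, 9.

0, 1, 2, 3, 9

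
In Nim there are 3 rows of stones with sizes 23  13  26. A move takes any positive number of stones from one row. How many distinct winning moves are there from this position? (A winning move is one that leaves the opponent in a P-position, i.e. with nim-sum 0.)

Nim-sum: 23 ⊕ 13 ⊕ 26 = 0.
The nim-sum is already 0, so every move leaves a nonzero nim-sum — there are no winning moves.

0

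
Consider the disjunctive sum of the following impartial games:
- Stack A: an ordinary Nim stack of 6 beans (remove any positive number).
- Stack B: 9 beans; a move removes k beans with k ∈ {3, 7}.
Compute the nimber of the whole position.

Stack A is a plain Nim stack of size 6, so its Grundy value is 6.
Build the Grundy sequence for stack B with g(k) = mex{g(k−s) : s ∈ {3, 7}, s ≤ k}:
g(0) = mex{} = 0
g(1) = mex{} = 0
g(2) = mex{} = 0
g(3) = mex{0} = 1
g(4) = mex{0} = 1
g(5) = mex{0} = 1
g(6) = mex{1} = 0
g(7) = mex{0,1} = 2
g(8) = mex{0,1} = 2
g(9) = mex{0} = 1
So g(9) = 1.
By the Sprague-Grundy theorem, the Grundy value of a sum of independent games is the XOR of the component values.
Combined value = 6 XOR 1 = 7.

7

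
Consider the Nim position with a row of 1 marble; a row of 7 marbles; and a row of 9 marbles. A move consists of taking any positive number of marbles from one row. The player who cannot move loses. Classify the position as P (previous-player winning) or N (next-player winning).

N-position

Write each in binary and XOR column by column:
  0001  (1)
  0111  (7)
  1001  (9)
  ----
  1111  (15)
The nim-sum is 15 ≠ 0, so this is an N-position: the player to move can win.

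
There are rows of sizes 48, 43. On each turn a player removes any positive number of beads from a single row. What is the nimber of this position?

27

Nim-sum: 48 XOR 43 = 27.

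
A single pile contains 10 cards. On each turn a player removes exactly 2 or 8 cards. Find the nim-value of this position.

Compute g(0), g(1), … for moves {2, 8}:
g(0) = mex{} = 0
g(1) = mex{} = 0
g(2) = mex{0} = 1
g(3) = mex{0} = 1
g(4) = mex{1} = 0
g(5) = mex{1} = 0
g(6) = mex{0} = 1
g(7) = mex{0} = 1
g(8) = mex{0,1} = 2
g(9) = mex{0,1} = 2
g(10) = mex{1,2} = 0
So g(10) = 0.

0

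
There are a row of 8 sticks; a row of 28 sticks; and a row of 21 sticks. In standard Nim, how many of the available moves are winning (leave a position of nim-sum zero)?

1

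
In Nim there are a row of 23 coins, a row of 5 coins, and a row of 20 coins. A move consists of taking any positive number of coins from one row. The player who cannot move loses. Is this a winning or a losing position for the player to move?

Winning position

In binary:
  10111  (23)
  00101  (5)
  10100  (20)
  -----
  00110  (6)
The nim-sum is 6 ≠ 0, so this is an N-position: the player to move can win.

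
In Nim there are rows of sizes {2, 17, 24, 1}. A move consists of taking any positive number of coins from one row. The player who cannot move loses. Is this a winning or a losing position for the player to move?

Nim-sum: 2 ^ 17 ^ 24 ^ 1 = 10.
The nim-sum is 10 ≠ 0, so this is an N-position: the player to move can win.

Winning position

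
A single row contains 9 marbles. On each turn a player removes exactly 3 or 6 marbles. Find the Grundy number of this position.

0

Grundy values for subtraction set {3, 6}:
k:     0  1  2  3  4  5  6  7  8  9
g(k):  0  0  0  1  1  1  2  2  2  0
So g(9) = 0.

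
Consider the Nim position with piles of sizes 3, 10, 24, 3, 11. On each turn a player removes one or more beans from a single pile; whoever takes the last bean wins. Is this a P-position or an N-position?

In binary:
  00011  (3)
  01010  (10)
  11000  (24)
  00011  (3)
  01011  (11)
  -----
  11001  (25)
The nim-sum is 25 ≠ 0, so this is an N-position: the player to move can win.

N-position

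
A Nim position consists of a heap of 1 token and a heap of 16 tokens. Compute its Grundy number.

17

In binary:
  00001  (1)
  10000  (16)
  -----
  10001  (17)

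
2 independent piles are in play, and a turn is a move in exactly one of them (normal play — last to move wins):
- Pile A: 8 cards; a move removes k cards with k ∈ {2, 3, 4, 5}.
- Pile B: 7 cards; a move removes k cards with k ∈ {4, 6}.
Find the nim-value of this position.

1

Grundy values for pile A (subtraction set {2, 3, 4, 5}):
g(0) = mex{} = 0
g(1) = mex{} = 0
g(2) = mex{0} = 1
g(3) = mex{0} = 1
g(4) = mex{0,1} = 2
g(5) = mex{0,1} = 2
g(6) = mex{0,1,2} = 3
g(7) = mex{1,2} = 0
g(8) = mex{1,2,3} = 0
So g(8) = 0.
Build the Grundy sequence for pile B with g(k) = mex{g(k−s) : s ∈ {4, 6}, s ≤ k}:
g(0) = mex{} = 0
g(1) = mex{} = 0
g(2) = mex{} = 0
g(3) = mex{} = 0
g(4) = mex{0} = 1
g(5) = mex{0} = 1
g(6) = mex{0} = 1
g(7) = mex{0} = 1
So g(7) = 1.
By the Sprague-Grundy theorem, the Grundy value of a sum of independent games is the XOR of the component values.
Combined value = 0 XOR 1 = 1.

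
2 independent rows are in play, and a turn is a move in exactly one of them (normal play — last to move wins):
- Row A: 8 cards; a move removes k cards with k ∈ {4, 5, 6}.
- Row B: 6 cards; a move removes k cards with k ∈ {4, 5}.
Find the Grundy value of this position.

Grundy values for row A (subtraction set {4, 5, 6}):
g(0) = mex{} = 0
g(1) = mex{} = 0
g(2) = mex{} = 0
g(3) = mex{} = 0
g(4) = mex{0} = 1
g(5) = mex{0} = 1
g(6) = mex{0} = 1
g(7) = mex{0} = 1
g(8) = mex{0,1} = 2
So g(8) = 2.
Build the Grundy sequence for row B with g(k) = mex{g(k−s) : s ∈ {4, 5}, s ≤ k}:
k:     0  1  2  3  4  5  6
g(k):  0  0  0  0  1  1  1
So g(6) = 1.
The value of a disjunctive sum is the nim-sum of the parts.
Combined value = 2 XOR 1 = 3.

3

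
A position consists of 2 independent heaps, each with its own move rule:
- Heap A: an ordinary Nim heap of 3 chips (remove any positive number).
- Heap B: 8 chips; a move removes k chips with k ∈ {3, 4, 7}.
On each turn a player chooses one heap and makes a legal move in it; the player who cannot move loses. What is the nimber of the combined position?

Heap A is a plain Nim heap of size 3, so its Grundy value is 3.
For heap B, compute g(0), g(1), … with moves {3, 4, 7}:
g(0) = mex{} = 0
g(1) = mex{} = 0
g(2) = mex{} = 0
g(3) = mex{0} = 1
g(4) = mex{0} = 1
g(5) = mex{0} = 1
g(6) = mex{0,1} = 2
g(7) = mex{0,1} = 2
g(8) = mex{0,1} = 2
So g(8) = 2.
By the Sprague-Grundy theorem, the Grundy value of a sum of independent games is the XOR of the component values.
Combined value = 3 XOR 2 = 1.

1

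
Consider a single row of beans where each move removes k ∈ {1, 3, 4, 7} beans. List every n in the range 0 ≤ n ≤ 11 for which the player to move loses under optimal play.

0, 2, 8, 10

Compute g(0), g(1), … for moves {1, 3, 4, 7}:
k:     0  1  2  3  4  5  6  7  8  9 10 11
g(k):  0  1  0  1  2  3  2  3  0  1  0  1
The P-positions (g = 0) in 0..11 are 0, 2, 8, 10.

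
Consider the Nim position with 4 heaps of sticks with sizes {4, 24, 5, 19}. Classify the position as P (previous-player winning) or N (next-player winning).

Compute the nim-sum pairwise:
4 ^ 24 = 28
28 ^ 5 = 25
25 ^ 19 = 10
The nim-sum is 10 ≠ 0, so this is an N-position: the player to move can win.

N-position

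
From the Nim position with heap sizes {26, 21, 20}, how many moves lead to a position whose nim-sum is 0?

Nim-sum: 26 ^ 21 ^ 20 = 27.
The overall nim-sum is X = 27. A heap of size p has a winning move iff p XOR X < p (reduce it to p XOR X).
  26: 26 XOR 27 = 1 < 26 — winning move (to 1).
  21: 21 XOR 27 = 14 < 21 — winning move (to 14).
  20: 20 XOR 27 = 15 < 20 — winning move (to 15).
That gives 3 winning moves.

3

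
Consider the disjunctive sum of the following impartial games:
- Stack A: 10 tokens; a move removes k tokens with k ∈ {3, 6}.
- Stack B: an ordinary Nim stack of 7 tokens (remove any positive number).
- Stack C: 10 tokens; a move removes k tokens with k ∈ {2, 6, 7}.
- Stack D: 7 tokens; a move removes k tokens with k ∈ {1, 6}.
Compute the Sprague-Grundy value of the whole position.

Build the Grundy sequence for stack A with g(k) = mex{g(k−s) : s ∈ {3, 6}, s ≤ k}:
g(0) = mex{} = 0
g(1) = mex{} = 0
g(2) = mex{} = 0
g(3) = mex{0} = 1
g(4) = mex{0} = 1
g(5) = mex{0} = 1
g(6) = mex{0,1} = 2
g(7) = mex{0,1} = 2
g(8) = mex{0,1} = 2
g(9) = mex{1,2} = 0
g(10) = mex{1,2} = 0
So g(10) = 0.
Stack B is a plain Nim stack of size 7, so its Grundy value is 7.
Build the Grundy sequence for stack C with g(k) = mex{g(k−s) : s ∈ {2, 6, 7}, s ≤ k}:
g(0) = mex{} = 0
g(1) = mex{} = 0
g(2) = mex{0} = 1
g(3) = mex{0} = 1
g(4) = mex{1} = 0
g(5) = mex{1} = 0
g(6) = mex{0} = 1
g(7) = mex{0} = 1
g(8) = mex{0,1} = 2
g(9) = mex{1} = 0
g(10) = mex{0,1,2} = 3
So g(10) = 3.
Grundy values for stack D (subtraction set {1, 6}):
g(0) = mex{} = 0
g(1) = mex{0} = 1
g(2) = mex{1} = 0
g(3) = mex{0} = 1
g(4) = mex{1} = 0
g(5) = mex{0} = 1
g(6) = mex{0,1} = 2
g(7) = mex{1,2} = 0
So g(7) = 0.
By the Sprague-Grundy theorem, the Grundy value of a sum of independent games is the XOR of the component values.
Combined value = 0 ⊕ 7 ⊕ 3 ⊕ 0 = 4.

4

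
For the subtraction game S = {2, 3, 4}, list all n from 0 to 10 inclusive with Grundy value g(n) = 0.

Grundy values for subtraction set {2, 3, 4}:
k:     0  1  2  3  4  5  6  7  8  9 10
g(k):  0  0  1  1  2  2  0  0  1  1  2
The P-positions (g = 0) in 0..10 are 0, 1, 6, 7.

0, 1, 6, 7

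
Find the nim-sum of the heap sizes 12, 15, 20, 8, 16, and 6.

9

Compute the nim-sum pairwise:
12 ⊕ 15 = 3
3 ⊕ 20 = 23
23 ⊕ 8 = 31
31 ⊕ 16 = 15
15 ⊕ 6 = 9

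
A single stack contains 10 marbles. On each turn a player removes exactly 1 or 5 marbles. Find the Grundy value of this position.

0

Compute g(0), g(1), … for moves {1, 5}:
g(0) = mex{} = 0
g(1) = mex{0} = 1
g(2) = mex{1} = 0
g(3) = mex{0} = 1
g(4) = mex{1} = 0
g(5) = mex{0} = 1
g(6) = mex{1} = 0
g(7) = mex{0} = 1
g(8) = mex{1} = 0
g(9) = mex{0} = 1
g(10) = mex{1} = 0
So g(10) = 0.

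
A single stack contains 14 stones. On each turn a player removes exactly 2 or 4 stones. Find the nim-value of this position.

1

Grundy values for subtraction set {2, 4}:
k:     0  1  2  3  4  5  6  7  8  9 10 11 12 13 14
g(k):  0  0  1  1  2  2  0  0  1  1  2  2  0  0  1
So g(14) = 1.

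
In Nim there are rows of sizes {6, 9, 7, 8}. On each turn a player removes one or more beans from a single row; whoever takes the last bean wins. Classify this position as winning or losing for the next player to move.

Write each in binary and XOR column by column:
  0110  (6)
  1001  (9)
  0111  (7)
  1000  (8)
  ----
  0000  (0)
The nim-sum is 0, so this is a P-position: the player to move is in a losing position under optimal play.

Losing position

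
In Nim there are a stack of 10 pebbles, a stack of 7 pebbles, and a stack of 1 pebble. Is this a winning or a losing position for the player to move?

In binary:
  1010  (10)
  0111  (7)
  0001  (1)
  ----
  1100  (12)
The nim-sum is 12 ≠ 0, so this is an N-position: the player to move can win.

Winning position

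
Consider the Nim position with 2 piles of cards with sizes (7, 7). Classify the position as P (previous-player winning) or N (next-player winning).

P-position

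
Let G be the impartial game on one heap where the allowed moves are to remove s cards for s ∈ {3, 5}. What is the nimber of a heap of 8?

Compute g(0), g(1), … for moves {3, 5}:
k:     0  1  2  3  4  5  6  7  8
g(k):  0  0  0  1  1  1  2  2  0
So g(8) = 0.

0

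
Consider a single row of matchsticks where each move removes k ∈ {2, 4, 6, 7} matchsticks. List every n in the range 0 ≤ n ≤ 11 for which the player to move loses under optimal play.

Grundy values for subtraction set {2, 4, 6, 7}:
g(0) = mex{} = 0
g(1) = mex{} = 0
g(2) = mex{0} = 1
g(3) = mex{0} = 1
g(4) = mex{0,1} = 2
g(5) = mex{0,1} = 2
g(6) = mex{0,1,2} = 3
g(7) = mex{0,1,2} = 3
g(8) = mex{0,1,2,3} = 4
g(9) = mex{1,2,3} = 0
g(10) = mex{1,2,3,4} = 0
g(11) = mex{0,2,3} = 1
The P-positions (g = 0) in 0..11 are 0, 1, 9, 10.

0, 1, 9, 10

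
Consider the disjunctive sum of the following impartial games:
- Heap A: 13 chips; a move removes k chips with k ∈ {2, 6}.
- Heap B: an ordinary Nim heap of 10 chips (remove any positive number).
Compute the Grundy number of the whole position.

10

For heap A, compute g(0), g(1), … with moves {2, 6}:
k:     0  1  2  3  4  5  6  7  8  9 10 11 12 13
g(k):  0  0  1  1  0  0  1  1  0  0  1  1  0  0
So g(13) = 0.
Heap B is a plain Nim heap of size 10, so its Grundy value is 10.
The value of a disjunctive sum is the nim-sum of the parts.
Combined value = 0 ⊕ 10 = 10.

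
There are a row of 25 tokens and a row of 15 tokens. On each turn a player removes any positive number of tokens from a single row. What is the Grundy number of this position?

22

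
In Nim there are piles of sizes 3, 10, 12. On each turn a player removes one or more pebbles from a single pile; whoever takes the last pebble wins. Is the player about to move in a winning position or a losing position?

Winning position

Compute the nim-sum pairwise:
3 ^ 10 = 9
9 ^ 12 = 5
The nim-sum is 5 ≠ 0, so this is an N-position: the player to move can win.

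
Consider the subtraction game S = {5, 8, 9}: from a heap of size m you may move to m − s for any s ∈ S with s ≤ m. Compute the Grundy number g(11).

2

Grundy values for subtraction set {5, 8, 9}:
g(0) = mex{} = 0
g(1) = mex{} = 0
g(2) = mex{} = 0
g(3) = mex{} = 0
g(4) = mex{} = 0
g(5) = mex{0} = 1
g(6) = mex{0} = 1
g(7) = mex{0} = 1
g(8) = mex{0} = 1
g(9) = mex{0} = 1
g(10) = mex{0,1} = 2
g(11) = mex{0,1} = 2
So g(11) = 2.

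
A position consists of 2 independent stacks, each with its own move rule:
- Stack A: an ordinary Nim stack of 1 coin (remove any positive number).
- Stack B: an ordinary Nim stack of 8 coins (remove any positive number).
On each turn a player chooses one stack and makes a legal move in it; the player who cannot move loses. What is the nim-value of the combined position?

Stack A is a plain Nim stack of size 1, so its Grundy value is 1.
Stack B is a plain Nim stack of size 8, so its Grundy value is 8.
The value of a disjunctive sum is the nim-sum of the parts.
Combined value = 1 XOR 8 = 9.

9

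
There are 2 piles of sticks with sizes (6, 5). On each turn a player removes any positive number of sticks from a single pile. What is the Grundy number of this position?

3

Compute the nim-sum pairwise:
6 ⊕ 5 = 3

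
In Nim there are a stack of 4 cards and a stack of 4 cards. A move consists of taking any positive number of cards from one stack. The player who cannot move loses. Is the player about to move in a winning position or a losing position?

Compute the nim-sum pairwise:
4 XOR 4 = 0
The nim-sum is 0, so this is a P-position: the player to move is in a losing position under optimal play.

Losing position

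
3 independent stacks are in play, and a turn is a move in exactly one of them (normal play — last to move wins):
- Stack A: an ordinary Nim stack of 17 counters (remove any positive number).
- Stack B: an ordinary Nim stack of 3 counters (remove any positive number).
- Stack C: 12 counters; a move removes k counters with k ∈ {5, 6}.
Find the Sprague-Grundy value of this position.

18

Stack A is a plain Nim stack of size 17, so its Grundy value is 17.
Stack B is a plain Nim stack of size 3, so its Grundy value is 3.
For stack C, compute g(0), g(1), … with moves {5, 6}:
g(0) = mex{} = 0
g(1) = mex{} = 0
g(2) = mex{} = 0
g(3) = mex{} = 0
g(4) = mex{} = 0
g(5) = mex{0} = 1
g(6) = mex{0} = 1
g(7) = mex{0} = 1
g(8) = mex{0} = 1
g(9) = mex{0} = 1
g(10) = mex{0,1} = 2
g(11) = mex{1} = 0
g(12) = mex{1} = 0
So g(12) = 0.
The value of a disjunctive sum is the nim-sum of the parts.
Combined value = 17 ⊕ 3 ⊕ 0 = 18.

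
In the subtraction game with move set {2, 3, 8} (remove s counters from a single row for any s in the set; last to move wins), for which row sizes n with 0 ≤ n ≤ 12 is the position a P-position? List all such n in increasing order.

0, 1, 5, 6, 10, 11

Compute g(0), g(1), … for moves {2, 3, 8}:
g(0) = mex{} = 0
g(1) = mex{} = 0
g(2) = mex{0} = 1
g(3) = mex{0} = 1
g(4) = mex{0,1} = 2
g(5) = mex{1} = 0
g(6) = mex{1,2} = 0
g(7) = mex{0,2} = 1
g(8) = mex{0} = 1
g(9) = mex{0,1} = 2
g(10) = mex{1} = 0
g(11) = mex{1,2} = 0
g(12) = mex{0,2} = 1
The P-positions (g = 0) in 0..12 are 0, 1, 5, 6, 10, 11.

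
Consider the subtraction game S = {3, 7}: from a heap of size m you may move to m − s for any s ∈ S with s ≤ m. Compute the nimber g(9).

1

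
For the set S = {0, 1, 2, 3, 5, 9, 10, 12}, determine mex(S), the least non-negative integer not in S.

The values 0, 1, 2, 3 are all present; 4 is the first non-negative integer missing from the set.

4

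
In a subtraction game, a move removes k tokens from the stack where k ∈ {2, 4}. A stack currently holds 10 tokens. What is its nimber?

2

Build the Grundy sequence with g(k) = mex{g(k−s) : s ∈ {2, 4}, s ≤ k}:
g(0) = mex{} = 0
g(1) = mex{} = 0
g(2) = mex{0} = 1
g(3) = mex{0} = 1
g(4) = mex{0,1} = 2
g(5) = mex{0,1} = 2
g(6) = mex{1,2} = 0
g(7) = mex{1,2} = 0
g(8) = mex{0,2} = 1
g(9) = mex{0,2} = 1
g(10) = mex{0,1} = 2
So g(10) = 2.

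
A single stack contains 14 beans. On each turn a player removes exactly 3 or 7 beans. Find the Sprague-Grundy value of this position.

1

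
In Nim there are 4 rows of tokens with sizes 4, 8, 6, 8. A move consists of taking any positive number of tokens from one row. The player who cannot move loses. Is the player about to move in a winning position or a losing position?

Compute the nim-sum pairwise:
4 XOR 8 = 12
12 XOR 6 = 10
10 XOR 8 = 2
The nim-sum is 2 ≠ 0, so this is an N-position: the player to move can win.

Winning position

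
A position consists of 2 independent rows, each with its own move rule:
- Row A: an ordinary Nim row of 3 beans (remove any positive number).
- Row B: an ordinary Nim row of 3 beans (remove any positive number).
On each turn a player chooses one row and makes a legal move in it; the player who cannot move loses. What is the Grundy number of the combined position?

0

Row A is a plain Nim row of size 3, so its Grundy value is 3.
Row B is a plain Nim row of size 3, so its Grundy value is 3.
By the Sprague-Grundy theorem, the Grundy value of a sum of independent games is the XOR of the component values.
Combined value = 3 ⊕ 3 = 0.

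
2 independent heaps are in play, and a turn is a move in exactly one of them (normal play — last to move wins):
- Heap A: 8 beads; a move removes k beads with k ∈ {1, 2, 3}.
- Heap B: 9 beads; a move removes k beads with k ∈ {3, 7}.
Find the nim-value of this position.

Build the Grundy sequence for heap A with g(k) = mex{g(k−s) : s ∈ {1, 2, 3}, s ≤ k}:
g(0) = mex{} = 0
g(1) = mex{0} = 1
g(2) = mex{0,1} = 2
g(3) = mex{0,1,2} = 3
g(4) = mex{1,2,3} = 0
g(5) = mex{0,2,3} = 1
g(6) = mex{0,1,3} = 2
g(7) = mex{0,1,2} = 3
g(8) = mex{1,2,3} = 0
So g(8) = 0.
Build the Grundy sequence for heap B with g(k) = mex{g(k−s) : s ∈ {3, 7}, s ≤ k}:
g(0) = mex{} = 0
g(1) = mex{} = 0
g(2) = mex{} = 0
g(3) = mex{0} = 1
g(4) = mex{0} = 1
g(5) = mex{0} = 1
g(6) = mex{1} = 0
g(7) = mex{0,1} = 2
g(8) = mex{0,1} = 2
g(9) = mex{0} = 1
So g(9) = 1.
By the Sprague-Grundy theorem, the Grundy value of a sum of independent games is the XOR of the component values.
Combined value = 0 XOR 1 = 1.

1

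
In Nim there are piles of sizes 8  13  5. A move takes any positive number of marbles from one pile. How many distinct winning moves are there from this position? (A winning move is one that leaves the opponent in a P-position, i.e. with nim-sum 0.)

Compute the nim-sum pairwise:
8 ⊕ 13 = 5
5 ⊕ 5 = 0
The nim-sum is already 0, so every move leaves a nonzero nim-sum — there are no winning moves.

0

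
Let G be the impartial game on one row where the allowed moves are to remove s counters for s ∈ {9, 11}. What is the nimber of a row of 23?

0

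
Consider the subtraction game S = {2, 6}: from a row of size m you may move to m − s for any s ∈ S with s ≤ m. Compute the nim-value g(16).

0

Build the Grundy sequence with g(k) = mex{g(k−s) : s ∈ {2, 6}, s ≤ k}:
k:     0  1  2  3  4  5  6  7  8  9 10 11 12 13 14 15 16
g(k):  0  0  1  1  0  0  1  1  0  0  1  1  0  0  1  1  0
So g(16) = 0.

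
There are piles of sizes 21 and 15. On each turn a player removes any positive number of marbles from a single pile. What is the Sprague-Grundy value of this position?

26

Compute the nim-sum pairwise:
21 ^ 15 = 26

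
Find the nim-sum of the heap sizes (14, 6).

8

Write each in binary and XOR column by column:
  1110  (14)
  0110  (6)
  ----
  1000  (8)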